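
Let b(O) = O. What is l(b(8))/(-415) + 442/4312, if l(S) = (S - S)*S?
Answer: 221/2156 ≈ 0.10250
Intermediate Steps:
l(S) = 0 (l(S) = 0*S = 0)
l(b(8))/(-415) + 442/4312 = 0/(-415) + 442/4312 = 0*(-1/415) + 442*(1/4312) = 0 + 221/2156 = 221/2156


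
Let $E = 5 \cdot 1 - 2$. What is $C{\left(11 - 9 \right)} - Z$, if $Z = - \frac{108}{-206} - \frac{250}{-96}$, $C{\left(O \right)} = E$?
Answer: $- \frac{635}{4944} \approx -0.12844$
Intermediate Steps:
$E = 3$ ($E = 5 - 2 = 3$)
$C{\left(O \right)} = 3$
$Z = \frac{15467}{4944}$ ($Z = \left(-108\right) \left(- \frac{1}{206}\right) - - \frac{125}{48} = \frac{54}{103} + \frac{125}{48} = \frac{15467}{4944} \approx 3.1284$)
$C{\left(11 - 9 \right)} - Z = 3 - \frac{15467}{4944} = - \frac{635}{4944}$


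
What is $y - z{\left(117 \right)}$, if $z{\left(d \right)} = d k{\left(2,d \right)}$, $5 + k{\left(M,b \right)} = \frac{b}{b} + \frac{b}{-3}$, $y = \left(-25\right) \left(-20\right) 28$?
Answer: $19031$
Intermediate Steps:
$y = 14000$ ($y = 500 \cdot 28 = 14000$)
$k{\left(M,b \right)} = -4 - \frac{b}{3}$ ($k{\left(M,b \right)} = -5 + \left(\frac{b}{b} + \frac{b}{-3}\right) = -5 + \left(1 + b \left(- \frac{1}{3}\right)\right) = -5 - \left(-1 + \frac{b}{3}\right) = -4 - \frac{b}{3}$)
$z{\left(d \right)} = d \left(-4 - \frac{d}{3}\right)$
$y - z{\left(117 \right)} = 14000 - \left(- \frac{1}{3}\right) 117 \left(12 + 117\right) = 14000 - \left(- \frac{1}{3}\right) 117 \cdot 129 = 14000 - -5031 = 14000 + 5031 = 19031$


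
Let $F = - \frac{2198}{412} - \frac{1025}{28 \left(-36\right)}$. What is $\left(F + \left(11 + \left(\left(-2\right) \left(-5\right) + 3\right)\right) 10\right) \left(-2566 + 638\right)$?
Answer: $- \frac{5897134799}{12978} \approx -4.5439 \cdot 10^{5}$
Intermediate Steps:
$F = - \frac{448321}{103824}$ ($F = \left(-2198\right) \frac{1}{412} - \frac{1025}{-1008} = - \frac{1099}{206} - - \frac{1025}{1008} = - \frac{1099}{206} + \frac{1025}{1008} = - \frac{448321}{103824} \approx -4.3181$)
$\left(F + \left(11 + \left(\left(-2\right) \left(-5\right) + 3\right)\right) 10\right) \left(-2566 + 638\right) = \left(- \frac{448321}{103824} + \left(11 + \left(\left(-2\right) \left(-5\right) + 3\right)\right) 10\right) \left(-2566 + 638\right) = \left(- \frac{448321}{103824} + \left(11 + \left(10 + 3\right)\right) 10\right) \left(-1928\right) = \left(- \frac{448321}{103824} + \left(11 + 13\right) 10\right) \left(-1928\right) = \left(- \frac{448321}{103824} + 24 \cdot 10\right) \left(-1928\right) = \left(- \frac{448321}{103824} + 240\right) \left(-1928\right) = \frac{24469439}{103824} \left(-1928\right) = - \frac{5897134799}{12978}$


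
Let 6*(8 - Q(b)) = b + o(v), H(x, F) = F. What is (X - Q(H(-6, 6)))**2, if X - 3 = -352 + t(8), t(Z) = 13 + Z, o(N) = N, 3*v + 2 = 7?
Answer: 36300625/324 ≈ 1.1204e+5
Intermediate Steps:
v = 5/3 (v = -2/3 + (1/3)*7 = -2/3 + 7/3 = 5/3 ≈ 1.6667)
Q(b) = 139/18 - b/6 (Q(b) = 8 - (b + 5/3)/6 = 8 - (5/3 + b)/6 = 8 + (-5/18 - b/6) = 139/18 - b/6)
X = -328 (X = 3 + (-352 + (13 + 8)) = 3 + (-352 + 21) = 3 - 331 = -328)
(X - Q(H(-6, 6)))**2 = (-328 - (139/18 - 1/6*6))**2 = (-328 - (139/18 - 1))**2 = (-328 - 1*121/18)**2 = (-328 - 121/18)**2 = (-6025/18)**2 = 36300625/324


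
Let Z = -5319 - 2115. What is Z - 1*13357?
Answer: -20791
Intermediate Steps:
Z = -7434
Z - 1*13357 = -7434 - 1*13357 = -7434 - 13357 = -20791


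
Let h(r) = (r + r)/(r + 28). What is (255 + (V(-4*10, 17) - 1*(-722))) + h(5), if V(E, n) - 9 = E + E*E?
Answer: 84028/33 ≈ 2546.3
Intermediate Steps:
V(E, n) = 9 + E + E² (V(E, n) = 9 + (E + E*E) = 9 + (E + E²) = 9 + E + E²)
h(r) = 2*r/(28 + r) (h(r) = (2*r)/(28 + r) = 2*r/(28 + r))
(255 + (V(-4*10, 17) - 1*(-722))) + h(5) = (255 + ((9 - 4*10 + (-4*10)²) - 1*(-722))) + 2*5/(28 + 5) = (255 + ((9 - 40 + (-40)²) + 722)) + 2*5/33 = (255 + ((9 - 40 + 1600) + 722)) + 2*5*(1/33) = (255 + (1569 + 722)) + 10/33 = (255 + 2291) + 10/33 = 2546 + 10/33 = 84028/33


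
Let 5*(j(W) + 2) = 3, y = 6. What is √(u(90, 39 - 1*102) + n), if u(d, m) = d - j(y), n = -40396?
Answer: I*√1007615/5 ≈ 200.76*I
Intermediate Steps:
j(W) = -7/5 (j(W) = -2 + (⅕)*3 = -2 + ⅗ = -7/5)
u(d, m) = 7/5 + d (u(d, m) = d - 1*(-7/5) = d + 7/5 = 7/5 + d)
√(u(90, 39 - 1*102) + n) = √((7/5 + 90) - 40396) = √(457/5 - 40396) = √(-201523/5) = I*√1007615/5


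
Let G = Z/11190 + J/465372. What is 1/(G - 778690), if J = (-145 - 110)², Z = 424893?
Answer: -96435420/75089621997301 ≈ -1.2843e-6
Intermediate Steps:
J = 65025 (J = (-255)² = 65025)
G = 3675202499/96435420 (G = 424893/11190 + 65025/465372 = 424893*(1/11190) + 65025*(1/465372) = 141631/3730 + 7225/51708 = 3675202499/96435420 ≈ 38.110)
1/(G - 778690) = 1/(3675202499/96435420 - 778690) = 1/(-75089621997301/96435420) = -96435420/75089621997301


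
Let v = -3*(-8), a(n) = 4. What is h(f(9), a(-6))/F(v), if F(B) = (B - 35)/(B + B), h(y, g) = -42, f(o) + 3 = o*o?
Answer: 2016/11 ≈ 183.27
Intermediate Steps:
f(o) = -3 + o² (f(o) = -3 + o*o = -3 + o²)
v = 24
F(B) = (-35 + B)/(2*B) (F(B) = (-35 + B)/((2*B)) = (-35 + B)*(1/(2*B)) = (-35 + B)/(2*B))
h(f(9), a(-6))/F(v) = -42*48/(-35 + 24) = -42/((½)*(1/24)*(-11)) = -42/(-11/48) = -42*(-48/11) = 2016/11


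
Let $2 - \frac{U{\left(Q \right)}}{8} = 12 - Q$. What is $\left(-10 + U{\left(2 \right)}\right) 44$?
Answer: $-3256$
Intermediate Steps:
$U{\left(Q \right)} = -80 + 8 Q$ ($U{\left(Q \right)} = 16 - 8 \left(12 - Q\right) = 16 + \left(-96 + 8 Q\right) = -80 + 8 Q$)
$\left(-10 + U{\left(2 \right)}\right) 44 = \left(-10 + \left(-80 + 8 \cdot 2\right)\right) 44 = \left(-10 + \left(-80 + 16\right)\right) 44 = \left(-10 - 64\right) 44 = \left(-74\right) 44 = -3256$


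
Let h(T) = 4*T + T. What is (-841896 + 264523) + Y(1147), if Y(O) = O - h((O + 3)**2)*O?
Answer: -7585113726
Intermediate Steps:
h(T) = 5*T
Y(O) = O - 5*O*(3 + O)**2 (Y(O) = O - 5*(O + 3)**2*O = O - 5*(3 + O)**2*O = O - 5*O*(3 + O)**2)
(-841896 + 264523) + Y(1147) = (-841896 + 264523) + (1147 - 5*1147*(3 + 1147)**2) = -577373 + (1147 - 5*1147*1150**2) = -577373 + (1147 - 5*1147*1322500) = -577373 + (1147 - 7584537500) = -577373 - 7584536353 = -7585113726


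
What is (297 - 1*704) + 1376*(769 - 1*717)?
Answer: 71145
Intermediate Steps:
(297 - 1*704) + 1376*(769 - 1*717) = (297 - 704) + 1376*(769 - 717) = -407 + 1376*52 = -407 + 71552 = 71145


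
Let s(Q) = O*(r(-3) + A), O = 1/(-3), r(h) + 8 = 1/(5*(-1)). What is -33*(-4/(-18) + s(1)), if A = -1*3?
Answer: -1958/15 ≈ -130.53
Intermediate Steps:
r(h) = -41/5 (r(h) = -8 + 1/(5*(-1)) = -8 + 1/(-5) = -8 - 1/5 = -41/5)
O = -1/3 ≈ -0.33333
A = -3
s(Q) = 56/15 (s(Q) = -(-41/5 - 3)/3 = -1/3*(-56/5) = 56/15)
-33*(-4/(-18) + s(1)) = -33*(-4/(-18) + 56/15) = -33*(-4*(-1/18) + 56/15) = -33*(2/9 + 56/15) = -33*178/45 = -1958/15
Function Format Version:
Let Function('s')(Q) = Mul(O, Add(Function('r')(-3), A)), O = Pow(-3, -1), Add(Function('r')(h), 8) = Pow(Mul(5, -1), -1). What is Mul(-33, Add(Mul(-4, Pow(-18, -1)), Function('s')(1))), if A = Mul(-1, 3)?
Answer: Rational(-1958, 15) ≈ -130.53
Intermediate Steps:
Function('r')(h) = Rational(-41, 5) (Function('r')(h) = Add(-8, Pow(Mul(5, -1), -1)) = Add(-8, Pow(-5, -1)) = Add(-8, Rational(-1, 5)) = Rational(-41, 5))
O = Rational(-1, 3) ≈ -0.33333
A = -3
Function('s')(Q) = Rational(56, 15) (Function('s')(Q) = Mul(Rational(-1, 3), Add(Rational(-41, 5), -3)) = Mul(Rational(-1, 3), Rational(-56, 5)) = Rational(56, 15))
Mul(-33, Add(Mul(-4, Pow(-18, -1)), Function('s')(1))) = Mul(-33, Add(Mul(-4, Pow(-18, -1)), Rational(56, 15))) = Mul(-33, Add(Mul(-4, Rational(-1, 18)), Rational(56, 15))) = Mul(-33, Add(Rational(2, 9), Rational(56, 15))) = Mul(-33, Rational(178, 45)) = Rational(-1958, 15)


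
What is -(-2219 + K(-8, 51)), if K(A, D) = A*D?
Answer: 2627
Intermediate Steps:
-(-2219 + K(-8, 51)) = -(-2219 - 8*51) = -(-2219 - 408) = -1*(-2627) = 2627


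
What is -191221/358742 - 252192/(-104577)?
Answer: 23491514649/12505387378 ≈ 1.8785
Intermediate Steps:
-191221/358742 - 252192/(-104577) = -191221*1/358742 - 252192*(-1/104577) = -191221/358742 + 84064/34859 = 23491514649/12505387378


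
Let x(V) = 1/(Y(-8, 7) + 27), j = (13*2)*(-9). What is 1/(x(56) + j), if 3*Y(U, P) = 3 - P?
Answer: -77/18015 ≈ -0.0042742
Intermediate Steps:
Y(U, P) = 1 - P/3 (Y(U, P) = (3 - P)/3 = 1 - P/3)
j = -234 (j = 26*(-9) = -234)
x(V) = 3/77 (x(V) = 1/((1 - 1/3*7) + 27) = 1/((1 - 7/3) + 27) = 1/(-4/3 + 27) = 1/(77/3) = 3/77)
1/(x(56) + j) = 1/(3/77 - 234) = 1/(-18015/77) = -77/18015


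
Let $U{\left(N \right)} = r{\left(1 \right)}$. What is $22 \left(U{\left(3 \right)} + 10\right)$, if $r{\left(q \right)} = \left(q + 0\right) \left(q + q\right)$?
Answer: $264$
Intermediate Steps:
$r{\left(q \right)} = 2 q^{2}$ ($r{\left(q \right)} = q 2 q = 2 q^{2}$)
$U{\left(N \right)} = 2$ ($U{\left(N \right)} = 2 \cdot 1^{2} = 2 \cdot 1 = 2$)
$22 \left(U{\left(3 \right)} + 10\right) = 22 \left(2 + 10\right) = 22 \cdot 12 = 264$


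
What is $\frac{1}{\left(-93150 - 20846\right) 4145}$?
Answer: $- \frac{1}{472513420} \approx -2.1163 \cdot 10^{-9}$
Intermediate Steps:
$\frac{1}{\left(-93150 - 20846\right) 4145} = \frac{1}{-113996} \cdot \frac{1}{4145} = \left(- \frac{1}{113996}\right) \frac{1}{4145} = - \frac{1}{472513420}$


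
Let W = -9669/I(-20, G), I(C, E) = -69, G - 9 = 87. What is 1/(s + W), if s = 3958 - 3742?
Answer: 23/8191 ≈ 0.0028080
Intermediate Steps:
G = 96 (G = 9 + 87 = 96)
s = 216
W = 3223/23 (W = -9669/(-69) = -9669*(-1/69) = 3223/23 ≈ 140.13)
1/(s + W) = 1/(216 + 3223/23) = 1/(8191/23) = 23/8191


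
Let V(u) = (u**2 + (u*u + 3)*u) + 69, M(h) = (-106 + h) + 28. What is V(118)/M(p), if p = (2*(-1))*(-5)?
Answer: -1657379/68 ≈ -24373.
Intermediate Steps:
p = 10 (p = -2*(-5) = 10)
M(h) = -78 + h
V(u) = 69 + u**2 + u*(3 + u**2) (V(u) = (u**2 + (u**2 + 3)*u) + 69 = (u**2 + (3 + u**2)*u) + 69 = (u**2 + u*(3 + u**2)) + 69 = 69 + u**2 + u*(3 + u**2))
V(118)/M(p) = (69 + 118**2 + 118**3 + 3*118)/(-78 + 10) = (69 + 13924 + 1643032 + 354)/(-68) = 1657379*(-1/68) = -1657379/68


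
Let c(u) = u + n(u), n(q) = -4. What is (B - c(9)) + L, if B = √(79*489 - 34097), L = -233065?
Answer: -233070 + √4534 ≈ -2.3300e+5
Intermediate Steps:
c(u) = -4 + u (c(u) = u - 4 = -4 + u)
B = √4534 (B = √(38631 - 34097) = √4534 ≈ 67.335)
(B - c(9)) + L = (√4534 - (-4 + 9)) - 233065 = (√4534 - 1*5) - 233065 = (√4534 - 5) - 233065 = (-5 + √4534) - 233065 = -233070 + √4534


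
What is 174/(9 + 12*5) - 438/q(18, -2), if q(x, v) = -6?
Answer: 1737/23 ≈ 75.522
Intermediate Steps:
174/(9 + 12*5) - 438/q(18, -2) = 174/(9 + 12*5) - 438/(-6) = 174/(9 + 60) - 438*(-⅙) = 174/69 + 73 = 174*(1/69) + 73 = 58/23 + 73 = 1737/23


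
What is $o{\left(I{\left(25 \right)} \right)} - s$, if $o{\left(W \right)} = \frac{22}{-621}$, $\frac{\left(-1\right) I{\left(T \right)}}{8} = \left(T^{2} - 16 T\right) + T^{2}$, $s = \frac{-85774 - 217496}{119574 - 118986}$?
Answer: $\frac{31386289}{60858} \approx 515.73$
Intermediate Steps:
$s = - \frac{50545}{98}$ ($s = - \frac{303270}{588} = \left(-303270\right) \frac{1}{588} = - \frac{50545}{98} \approx -515.77$)
$I{\left(T \right)} = - 16 T^{2} + 128 T$ ($I{\left(T \right)} = - 8 \left(\left(T^{2} - 16 T\right) + T^{2}\right) = - 8 \left(- 16 T + 2 T^{2}\right) = - 16 T^{2} + 128 T$)
$o{\left(W \right)} = - \frac{22}{621}$ ($o{\left(W \right)} = 22 \left(- \frac{1}{621}\right) = - \frac{22}{621}$)
$o{\left(I{\left(25 \right)} \right)} - s = - \frac{22}{621} - - \frac{50545}{98} = - \frac{22}{621} + \frac{50545}{98} = \frac{31386289}{60858}$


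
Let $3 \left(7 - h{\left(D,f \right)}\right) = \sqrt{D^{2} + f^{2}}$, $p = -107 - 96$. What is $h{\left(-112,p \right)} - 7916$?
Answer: $-7909 - \frac{7 \sqrt{1097}}{3} \approx -7986.3$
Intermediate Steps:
$p = -203$ ($p = -107 - 96 = -203$)
$h{\left(D,f \right)} = 7 - \frac{\sqrt{D^{2} + f^{2}}}{3}$
$h{\left(-112,p \right)} - 7916 = \left(7 - \frac{\sqrt{\left(-112\right)^{2} + \left(-203\right)^{2}}}{3}\right) - 7916 = \left(7 - \frac{\sqrt{12544 + 41209}}{3}\right) - 7916 = \left(7 - \frac{\sqrt{53753}}{3}\right) - 7916 = \left(7 - \frac{7 \sqrt{1097}}{3}\right) - 7916 = -7909 - \frac{7 \sqrt{1097}}{3}$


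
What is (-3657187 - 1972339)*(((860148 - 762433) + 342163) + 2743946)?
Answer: -17923419987424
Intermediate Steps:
(-3657187 - 1972339)*(((860148 - 762433) + 342163) + 2743946) = -5629526*((97715 + 342163) + 2743946) = -5629526*(439878 + 2743946) = -5629526*3183824 = -17923419987424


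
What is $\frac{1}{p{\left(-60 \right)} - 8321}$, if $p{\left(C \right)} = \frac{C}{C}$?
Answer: $- \frac{1}{8320} \approx -0.00012019$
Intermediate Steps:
$p{\left(C \right)} = 1$
$\frac{1}{p{\left(-60 \right)} - 8321} = \frac{1}{1 - 8321} = \frac{1}{-8320} = - \frac{1}{8320}$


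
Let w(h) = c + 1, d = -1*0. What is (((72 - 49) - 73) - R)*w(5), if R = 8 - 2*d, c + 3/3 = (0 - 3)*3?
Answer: 522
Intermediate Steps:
c = -10 (c = -1 + (0 - 3)*3 = -1 - 3*3 = -1 - 9 = -10)
d = 0
w(h) = -9 (w(h) = -10 + 1 = -9)
R = 8 (R = 8 - 2*0 = 8 + 0 = 8)
(((72 - 49) - 73) - R)*w(5) = (((72 - 49) - 73) - 1*8)*(-9) = ((23 - 73) - 8)*(-9) = (-50 - 8)*(-9) = -58*(-9) = 522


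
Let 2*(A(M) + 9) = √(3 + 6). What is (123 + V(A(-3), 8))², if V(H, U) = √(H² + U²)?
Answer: (246 + √481)²/4 ≈ 17947.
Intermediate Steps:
A(M) = -15/2 (A(M) = -9 + √(3 + 6)/2 = -9 + √9/2 = -9 + (½)*3 = -9 + 3/2 = -15/2)
(123 + V(A(-3), 8))² = (123 + √((-15/2)² + 8²))² = (123 + √(225/4 + 64))² = (123 + √(481/4))² = (123 + √481/2)²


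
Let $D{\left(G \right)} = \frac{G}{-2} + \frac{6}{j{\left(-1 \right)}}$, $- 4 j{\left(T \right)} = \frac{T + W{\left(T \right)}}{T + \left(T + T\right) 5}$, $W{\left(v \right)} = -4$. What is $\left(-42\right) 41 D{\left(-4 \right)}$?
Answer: $\frac{437388}{5} \approx 87478.0$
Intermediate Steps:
$j{\left(T \right)} = - \frac{-4 + T}{44 T}$ ($j{\left(T \right)} = - \frac{\left(T - 4\right) \frac{1}{T + \left(T + T\right) 5}}{4} = - \frac{\left(-4 + T\right) \frac{1}{T + 2 T 5}}{4} = - \frac{\left(-4 + T\right) \frac{1}{T + 10 T}}{4} = - \frac{\left(-4 + T\right) \frac{1}{11 T}}{4} = - \frac{\frac{1}{11} \frac{1}{T} \left(-4 + T\right)}{4} = - \frac{-4 + T}{44 T}$)
$D{\left(G \right)} = - \frac{264}{5} - \frac{G}{2}$ ($D{\left(G \right)} = \frac{G}{-2} + \frac{6}{\frac{1}{44} \frac{1}{-1} \left(4 - -1\right)} = G \left(- \frac{1}{2}\right) + \frac{6}{\frac{1}{44} \left(-1\right) \left(4 + 1\right)} = - \frac{G}{2} + \frac{6}{\frac{1}{44} \left(-1\right) 5} = - \frac{G}{2} + \frac{6}{- \frac{5}{44}} = - \frac{G}{2} + 6 \left(- \frac{44}{5}\right) = - \frac{G}{2} - \frac{264}{5} = - \frac{264}{5} - \frac{G}{2}$)
$\left(-42\right) 41 D{\left(-4 \right)} = \left(-42\right) 41 \left(- \frac{264}{5} - -2\right) = - 1722 \left(- \frac{264}{5} + 2\right) = \left(-1722\right) \left(- \frac{254}{5}\right) = \frac{437388}{5}$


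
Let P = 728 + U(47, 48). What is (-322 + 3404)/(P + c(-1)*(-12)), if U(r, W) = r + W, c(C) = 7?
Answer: 3082/739 ≈ 4.1705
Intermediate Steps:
U(r, W) = W + r
P = 823 (P = 728 + (48 + 47) = 728 + 95 = 823)
(-322 + 3404)/(P + c(-1)*(-12)) = (-322 + 3404)/(823 + 7*(-12)) = 3082/(823 - 84) = 3082/739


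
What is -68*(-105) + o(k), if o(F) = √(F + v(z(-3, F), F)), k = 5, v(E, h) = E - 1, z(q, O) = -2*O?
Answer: 7140 + I*√6 ≈ 7140.0 + 2.4495*I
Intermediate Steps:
v(E, h) = -1 + E
o(F) = √(-1 - F) (o(F) = √(F + (-1 - 2*F)) = √(-1 - F))
-68*(-105) + o(k) = -68*(-105) + √(-1 - 1*5) = 7140 + √(-1 - 5) = 7140 + √(-6) = 7140 + I*√6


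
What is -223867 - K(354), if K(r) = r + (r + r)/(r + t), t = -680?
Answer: -36547669/163 ≈ -2.2422e+5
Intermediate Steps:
K(r) = r + 2*r/(-680 + r) (K(r) = r + (r + r)/(r - 680) = r + (2*r)/(-680 + r) = r + 2*r/(-680 + r))
-223867 - K(354) = -223867 - 354*(-678 + 354)/(-680 + 354) = -223867 - 354*(-324)/(-326) = -223867 - 354*(-1)*(-324)/326 = -223867 - 1*57348/163 = -223867 - 57348/163 = -36547669/163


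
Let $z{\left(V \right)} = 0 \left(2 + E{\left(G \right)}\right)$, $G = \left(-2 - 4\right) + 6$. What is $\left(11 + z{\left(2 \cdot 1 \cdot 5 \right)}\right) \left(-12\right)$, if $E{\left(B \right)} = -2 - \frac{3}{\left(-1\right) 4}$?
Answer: $-132$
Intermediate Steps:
$G = 0$ ($G = \left(-2 - 4\right) + 6 = -6 + 6 = 0$)
$E{\left(B \right)} = - \frac{5}{4}$ ($E{\left(B \right)} = -2 - \frac{3}{-4} = -2 - 3 \left(- \frac{1}{4}\right) = -2 - - \frac{3}{4} = -2 + \frac{3}{4} = - \frac{5}{4}$)
$z{\left(V \right)} = 0$ ($z{\left(V \right)} = 0 \left(2 - \frac{5}{4}\right) = 0 \cdot \frac{3}{4} = 0$)
$\left(11 + z{\left(2 \cdot 1 \cdot 5 \right)}\right) \left(-12\right) = \left(11 + 0\right) \left(-12\right) = 11 \left(-12\right) = -132$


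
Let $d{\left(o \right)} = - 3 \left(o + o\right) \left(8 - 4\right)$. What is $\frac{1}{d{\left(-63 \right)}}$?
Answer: $\frac{1}{1512} \approx 0.00066138$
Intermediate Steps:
$d{\left(o \right)} = - 24 o$ ($d{\left(o \right)} = - 3 \cdot 2 o 4 = - 6 o 4 = - 24 o$)
$\frac{1}{d{\left(-63 \right)}} = \frac{1}{\left(-24\right) \left(-63\right)} = \frac{1}{1512}$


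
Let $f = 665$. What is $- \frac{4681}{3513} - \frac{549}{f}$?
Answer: $- \frac{5041502}{2336145} \approx -2.158$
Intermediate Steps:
$- \frac{4681}{3513} - \frac{549}{f} = - \frac{4681}{3513} - \frac{549}{665} = - \frac{5041502}{2336145}$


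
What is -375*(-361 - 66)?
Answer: 160125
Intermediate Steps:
-375*(-361 - 66) = -375*(-427) = 160125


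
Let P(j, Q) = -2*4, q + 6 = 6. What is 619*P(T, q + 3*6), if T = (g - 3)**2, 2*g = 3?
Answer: -4952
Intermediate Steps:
q = 0 (q = -6 + 6 = 0)
g = 3/2 (g = (1/2)*3 = 3/2 ≈ 1.5000)
T = 9/4 (T = (3/2 - 3)**2 = (-3/2)**2 = 9/4 ≈ 2.2500)
P(j, Q) = -8
619*P(T, q + 3*6) = 619*(-8) = -4952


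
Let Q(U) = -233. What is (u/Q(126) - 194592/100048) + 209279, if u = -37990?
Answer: 305143547495/1456949 ≈ 2.0944e+5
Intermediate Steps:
(u/Q(126) - 194592/100048) + 209279 = (-37990/(-233) - 194592/100048) + 209279 = (-37990*(-1/233) - 194592*1/100048) + 209279 = (37990/233 - 12162/6253) + 209279 = 234717724/1456949 + 209279 = 305143547495/1456949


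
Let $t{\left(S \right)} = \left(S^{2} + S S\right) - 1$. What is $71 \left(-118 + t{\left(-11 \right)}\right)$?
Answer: $8733$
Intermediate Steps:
$t{\left(S \right)} = -1 + 2 S^{2}$ ($t{\left(S \right)} = \left(S^{2} + S^{2}\right) - 1 = 2 S^{2} - 1 = -1 + 2 S^{2}$)
$71 \left(-118 + t{\left(-11 \right)}\right) = 71 \left(-118 - \left(1 - 2 \left(-11\right)^{2}\right)\right) = 71 \left(-118 + \left(-1 + 2 \cdot 121\right)\right) = 71 \left(-118 + \left(-1 + 242\right)\right) = 71 \left(-118 + 241\right) = 71 \cdot 123 = 8733$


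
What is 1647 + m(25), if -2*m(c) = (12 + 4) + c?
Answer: 3253/2 ≈ 1626.5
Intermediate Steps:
m(c) = -8 - c/2 (m(c) = -((12 + 4) + c)/2 = -(16 + c)/2 = -8 - c/2)
1647 + m(25) = 1647 + (-8 - 1/2*25) = 1647 + (-8 - 25/2) = 1647 - 41/2 = 3253/2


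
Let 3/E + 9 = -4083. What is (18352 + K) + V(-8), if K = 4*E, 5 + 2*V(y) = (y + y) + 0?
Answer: 12508901/682 ≈ 18342.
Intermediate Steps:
E = -1/1364 (E = 3/(-9 - 4083) = 3/(-4092) = 3*(-1/4092) = -1/1364 ≈ -0.00073314)
V(y) = -5/2 + y (V(y) = -5/2 + ((y + y) + 0)/2 = -5/2 + (2*y + 0)/2 = -5/2 + (2*y)/2 = -5/2 + y)
K = -1/341 (K = 4*(-1/1364) = -1/341 ≈ -0.0029326)
(18352 + K) + V(-8) = (18352 - 1/341) + (-5/2 - 8) = 6258031/341 - 21/2 = 12508901/682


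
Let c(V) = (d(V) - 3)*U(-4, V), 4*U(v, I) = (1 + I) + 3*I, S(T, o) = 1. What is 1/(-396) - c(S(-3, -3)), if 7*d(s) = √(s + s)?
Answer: 371/99 - 5*√2/28 ≈ 3.4949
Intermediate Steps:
U(v, I) = ¼ + I (U(v, I) = ((1 + I) + 3*I)/4 = (1 + 4*I)/4 = ¼ + I)
d(s) = √2*√s/7 (d(s) = √(s + s)/7 = √(2*s)/7 = (√2*√s)/7 = √2*√s/7)
c(V) = (-3 + √2*√V/7)*(¼ + V) (c(V) = (√2*√V/7 - 3)*(¼ + V) = (-3 + √2*√V/7)*(¼ + V))
1/(-396) - c(S(-3, -3)) = 1/(-396) - (1 + 4*1)*(-21 + √2*√1)/28 = -1/396 - (1 + 4)*(-21 + √2*1)/28 = -1/396 - 5*(-21 + √2)/28 = -1/396 - (-15/4 + 5*√2/28) = -1/396 + (15/4 - 5*√2/28) = 371/99 - 5*√2/28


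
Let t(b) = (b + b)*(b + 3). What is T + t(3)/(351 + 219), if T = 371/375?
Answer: 7499/7125 ≈ 1.0525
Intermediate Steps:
t(b) = 2*b*(3 + b) (t(b) = (2*b)*(3 + b) = 2*b*(3 + b))
T = 371/375 (T = 371*(1/375) = 371/375 ≈ 0.98933)
T + t(3)/(351 + 219) = 371/375 + (2*3*(3 + 3))/(351 + 219) = 371/375 + (2*3*6)/570 = 371/375 + 36*(1/570) = 371/375 + 6/95 = 7499/7125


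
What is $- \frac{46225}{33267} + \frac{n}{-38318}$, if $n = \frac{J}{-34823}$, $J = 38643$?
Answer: $- \frac{61678937542969}{44389745401638} \approx -1.3895$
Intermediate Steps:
$n = - \frac{38643}{34823}$ ($n = \frac{38643}{-34823} = 38643 \left(- \frac{1}{34823}\right) = - \frac{38643}{34823} \approx -1.1097$)
$- \frac{46225}{33267} + \frac{n}{-38318} = - \frac{46225}{33267} - \frac{38643}{34823 \left(-38318\right)} = \left(-46225\right) \frac{1}{33267} - - \frac{38643}{1334347714} = - \frac{46225}{33267} + \frac{38643}{1334347714} = - \frac{61678937542969}{44389745401638}$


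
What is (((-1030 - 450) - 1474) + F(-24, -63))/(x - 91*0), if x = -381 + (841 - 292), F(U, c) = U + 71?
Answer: -969/56 ≈ -17.304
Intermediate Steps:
F(U, c) = 71 + U
x = 168 (x = -381 + 549 = 168)
(((-1030 - 450) - 1474) + F(-24, -63))/(x - 91*0) = (((-1030 - 450) - 1474) + (71 - 24))/(168 - 91*0) = ((-1480 - 1474) + 47)/(168 + 0) = (-2954 + 47)/168 = -2907*1/168 = -969/56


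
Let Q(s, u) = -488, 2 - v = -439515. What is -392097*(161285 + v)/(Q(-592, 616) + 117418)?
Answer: -117786330897/58465 ≈ -2.0146e+6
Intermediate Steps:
v = 439517 (v = 2 - 1*(-439515) = 2 + 439515 = 439517)
-392097*(161285 + v)/(Q(-592, 616) + 117418) = -392097*(161285 + 439517)/(-488 + 117418) = -392097/(116930/600802) = -392097/(116930*(1/600802)) = -392097/58465/300401 = -392097*300401/58465 = -117786330897/58465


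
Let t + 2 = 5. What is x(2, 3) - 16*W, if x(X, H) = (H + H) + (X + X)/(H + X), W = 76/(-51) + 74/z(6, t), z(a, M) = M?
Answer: -30942/85 ≈ -364.02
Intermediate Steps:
t = 3 (t = -2 + 5 = 3)
W = 394/17 (W = 76/(-51) + 74/3 = 76*(-1/51) + 74*(⅓) = -76/51 + 74/3 = 394/17 ≈ 23.176)
x(X, H) = 2*H + 2*X/(H + X) (x(X, H) = 2*H + (2*X)/(H + X) = 2*H + 2*X/(H + X))
x(2, 3) - 16*W = 2*(2 + 3² + 3*2)/(3 + 2) - 16*394/17 = 2*(2 + 9 + 6)/5 - 6304/17 = 2*(⅕)*17 - 6304/17 = 34/5 - 6304/17 = -30942/85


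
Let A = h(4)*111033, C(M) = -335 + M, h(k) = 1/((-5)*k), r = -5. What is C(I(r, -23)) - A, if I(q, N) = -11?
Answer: 104113/20 ≈ 5205.6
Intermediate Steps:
h(k) = -1/(5*k)
A = -111033/20 (A = -⅕/4*111033 = -⅕*¼*111033 = -1/20*111033 = -111033/20 ≈ -5551.6)
C(I(r, -23)) - A = (-335 - 11) - 1*(-111033/20) = -346 + 111033/20 = 104113/20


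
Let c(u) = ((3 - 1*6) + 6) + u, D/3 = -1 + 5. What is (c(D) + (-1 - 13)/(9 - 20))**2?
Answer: 32041/121 ≈ 264.80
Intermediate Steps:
D = 12 (D = 3*(-1 + 5) = 3*4 = 12)
c(u) = 3 + u (c(u) = ((3 - 6) + 6) + u = (-3 + 6) + u = 3 + u)
(c(D) + (-1 - 13)/(9 - 20))**2 = ((3 + 12) + (-1 - 13)/(9 - 20))**2 = (15 - 14/(-11))**2 = (15 - 14*(-1/11))**2 = (15 + 14/11)**2 = (179/11)**2 = 32041/121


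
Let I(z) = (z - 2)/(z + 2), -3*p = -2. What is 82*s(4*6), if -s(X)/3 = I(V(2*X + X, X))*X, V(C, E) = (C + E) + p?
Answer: -209592/37 ≈ -5664.6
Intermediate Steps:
p = ⅔ (p = -⅓*(-2) = ⅔ ≈ 0.66667)
V(C, E) = ⅔ + C + E (V(C, E) = (C + E) + ⅔ = ⅔ + C + E)
I(z) = (-2 + z)/(2 + z)
s(X) = -3*X*(-4/3 + 4*X)/(8/3 + 4*X) (s(X) = -3*(-2 + (⅔ + (2*X + X) + X))/(2 + (⅔ + (2*X + X) + X))*X = -3*(-2 + (⅔ + 3*X + X))/(2 + (⅔ + 3*X + X))*X = -3*(-2 + (⅔ + 4*X))/(2 + (⅔ + 4*X))*X = -3*(-4/3 + 4*X)/(8/3 + 4*X)*X = -3*X*(-4/3 + 4*X)/(8/3 + 4*X))
82*s(4*6) = 82*(3*(4*6)*(1 - 12*6)/(2 + 3*(4*6))) = 82*(3*24*(1 - 3*24)/(2 + 3*24)) = 82*(3*24*(1 - 72)/(2 + 72)) = 82*(3*24*(-71)/74) = 82*(3*24*(1/74)*(-71)) = 82*(-2556/37) = -209592/37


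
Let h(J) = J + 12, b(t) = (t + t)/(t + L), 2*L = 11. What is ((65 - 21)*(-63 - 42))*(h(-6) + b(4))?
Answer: -600600/19 ≈ -31611.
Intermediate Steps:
L = 11/2 (L = (½)*11 = 11/2 ≈ 5.5000)
b(t) = 2*t/(11/2 + t) (b(t) = (t + t)/(t + 11/2) = (2*t)/(11/2 + t) = 2*t/(11/2 + t))
h(J) = 12 + J
((65 - 21)*(-63 - 42))*(h(-6) + b(4)) = ((65 - 21)*(-63 - 42))*((12 - 6) + 4*4/(11 + 2*4)) = (44*(-105))*(6 + 4*4/(11 + 8)) = -4620*(6 + 4*4/19) = -4620*(6 + 4*4*(1/19)) = -4620*(6 + 16/19) = -4620*130/19 = -600600/19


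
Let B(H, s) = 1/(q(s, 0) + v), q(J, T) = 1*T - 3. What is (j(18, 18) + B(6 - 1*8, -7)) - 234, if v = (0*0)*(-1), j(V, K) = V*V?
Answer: 269/3 ≈ 89.667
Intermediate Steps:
j(V, K) = V**2
q(J, T) = -3 + T (q(J, T) = T - 3 = -3 + T)
v = 0 (v = 0*(-1) = 0)
B(H, s) = -1/3 (B(H, s) = 1/((-3 + 0) + 0) = 1/(-3 + 0) = 1/(-3) = -1/3)
(j(18, 18) + B(6 - 1*8, -7)) - 234 = (18**2 - 1/3) - 234 = (324 - 1/3) - 234 = 971/3 - 234 = 269/3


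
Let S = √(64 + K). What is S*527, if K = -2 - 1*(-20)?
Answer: 527*√82 ≈ 4772.2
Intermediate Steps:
K = 18 (K = -2 + 20 = 18)
S = √82 (S = √(64 + 18) = √82 ≈ 9.0554)
S*527 = √82*527 = 527*√82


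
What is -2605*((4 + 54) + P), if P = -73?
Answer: 39075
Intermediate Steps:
-2605*((4 + 54) + P) = -2605*((4 + 54) - 73) = -2605*(58 - 73) = -2605*(-15) = 39075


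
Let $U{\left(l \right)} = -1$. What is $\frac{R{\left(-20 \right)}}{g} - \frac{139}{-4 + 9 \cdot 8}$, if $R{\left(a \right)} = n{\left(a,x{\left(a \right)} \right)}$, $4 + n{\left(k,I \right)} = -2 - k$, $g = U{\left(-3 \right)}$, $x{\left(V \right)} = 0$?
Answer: $- \frac{1091}{68} \approx -16.044$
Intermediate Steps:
$g = -1$
$n{\left(k,I \right)} = -6 - k$ ($n{\left(k,I \right)} = -4 - \left(2 + k\right) = -6 - k$)
$R{\left(a \right)} = -6 - a$
$\frac{R{\left(-20 \right)}}{g} - \frac{139}{-4 + 9 \cdot 8} = \frac{-6 - -20}{-1} - \frac{139}{-4 + 9 \cdot 8} = \left(-6 + 20\right) \left(-1\right) - \frac{139}{-4 + 72} = 14 \left(-1\right) - \frac{139}{68} = -14 - \frac{139}{68} = - \frac{1091}{68}$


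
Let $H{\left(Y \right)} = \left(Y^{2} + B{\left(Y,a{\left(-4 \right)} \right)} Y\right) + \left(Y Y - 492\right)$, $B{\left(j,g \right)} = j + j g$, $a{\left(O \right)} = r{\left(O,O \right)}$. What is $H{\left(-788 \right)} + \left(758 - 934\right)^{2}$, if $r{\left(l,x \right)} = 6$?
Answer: $5618980$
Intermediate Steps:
$a{\left(O \right)} = 6$
$B{\left(j,g \right)} = j + g j$
$H{\left(Y \right)} = -492 + 9 Y^{2}$ ($H{\left(Y \right)} = \left(Y^{2} + Y \left(1 + 6\right) Y\right) + \left(Y Y - 492\right) = \left(Y^{2} + Y 7 Y\right) + \left(Y^{2} - 492\right) = \left(Y^{2} + 7 Y Y\right) + \left(-492 + Y^{2}\right) = \left(Y^{2} + 7 Y^{2}\right) + \left(-492 + Y^{2}\right) = 8 Y^{2} + \left(-492 + Y^{2}\right) = -492 + 9 Y^{2}$)
$H{\left(-788 \right)} + \left(758 - 934\right)^{2} = \left(-492 + 9 \left(-788\right)^{2}\right) + \left(758 - 934\right)^{2} = \left(-492 + 9 \cdot 620944\right) + \left(-176\right)^{2} = \left(-492 + 5588496\right) + 30976 = 5588004 + 30976 = 5618980$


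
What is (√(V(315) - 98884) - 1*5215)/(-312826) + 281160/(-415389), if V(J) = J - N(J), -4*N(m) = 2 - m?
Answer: -28595968175/43314826438 - I*√394589/625652 ≈ -0.66019 - 0.001004*I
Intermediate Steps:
N(m) = -½ + m/4 (N(m) = -(2 - m)/4 = -½ + m/4)
V(J) = ½ + 3*J/4 (V(J) = J - (-½ + J/4) = J + (½ - J/4) = ½ + 3*J/4)
(√(V(315) - 98884) - 1*5215)/(-312826) + 281160/(-415389) = (√((½ + (¾)*315) - 98884) - 1*5215)/(-312826) + 281160/(-415389) = (√((½ + 945/4) - 98884) - 5215)*(-1/312826) + 281160*(-1/415389) = (√(947/4 - 98884) - 5215)*(-1/312826) - 93720/138463 = (√(-394589/4) - 5215)*(-1/312826) - 93720/138463 = (I*√394589/2 - 5215)*(-1/312826) - 93720/138463 = (-5215 + I*√394589/2)*(-1/312826) - 93720/138463 = (5215/312826 - I*√394589/625652) - 93720/138463 = -28595968175/43314826438 - I*√394589/625652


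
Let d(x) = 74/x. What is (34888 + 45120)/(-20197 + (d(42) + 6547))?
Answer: -1680168/286613 ≈ -5.8622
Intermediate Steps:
(34888 + 45120)/(-20197 + (d(42) + 6547)) = (34888 + 45120)/(-20197 + (74/42 + 6547)) = 80008/(-20197 + (74*(1/42) + 6547)) = 80008/(-20197 + (37/21 + 6547)) = 80008/(-20197 + 137524/21) = 80008/(-286613/21) = 80008*(-21/286613) = -1680168/286613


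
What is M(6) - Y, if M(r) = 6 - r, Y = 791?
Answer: -791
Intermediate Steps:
M(6) - Y = (6 - 1*6) - 1*791 = (6 - 6) - 791 = 0 - 791 = -791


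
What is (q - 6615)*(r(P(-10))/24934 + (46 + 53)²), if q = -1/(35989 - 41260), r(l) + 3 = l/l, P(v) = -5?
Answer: -327726715212448/5054889 ≈ -6.4834e+7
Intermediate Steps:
r(l) = -2 (r(l) = -3 + l/l = -3 + 1 = -2)
q = 1/5271 (q = -1/(-5271) = -1*(-1/5271) = 1/5271 ≈ 0.00018972)
(q - 6615)*(r(P(-10))/24934 + (46 + 53)²) = (1/5271 - 6615)*(-2/24934 + (46 + 53)²) = -34867664*(-2*1/24934 + 99²)/5271 = -34867664*(-1/12467 + 9801)/5271 = -34867664/5271*122189066/12467 = -327726715212448/5054889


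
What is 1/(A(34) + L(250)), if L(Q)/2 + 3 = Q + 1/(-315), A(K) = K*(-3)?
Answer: 315/123478 ≈ 0.0025511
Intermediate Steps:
A(K) = -3*K
L(Q) = -1892/315 + 2*Q (L(Q) = -6 + 2*(Q + 1/(-315)) = -6 + 2*(Q - 1/315) = -6 + 2*(-1/315 + Q) = -6 + (-2/315 + 2*Q) = -1892/315 + 2*Q)
1/(A(34) + L(250)) = 1/(-3*34 + (-1892/315 + 2*250)) = 1/(-102 + (-1892/315 + 500)) = 1/(-102 + 155608/315) = 1/(123478/315) = 315/123478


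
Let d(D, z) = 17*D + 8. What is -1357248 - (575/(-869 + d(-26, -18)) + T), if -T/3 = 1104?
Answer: -1764178033/1303 ≈ -1.3539e+6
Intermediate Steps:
T = -3312 (T = -3*1104 = -3312)
d(D, z) = 8 + 17*D
-1357248 - (575/(-869 + d(-26, -18)) + T) = -1357248 - (575/(-869 + (8 + 17*(-26))) - 3312) = -1357248 - (575/(-869 + (8 - 442)) - 3312) = -1357248 - (575/(-869 - 434) - 3312) = -1357248 - (575/(-1303) - 3312) = -1357248 - (575*(-1/1303) - 3312) = -1357248 - (-575/1303 - 3312) = -1357248 - 1*(-4316111/1303) = -1357248 + 4316111/1303 = -1764178033/1303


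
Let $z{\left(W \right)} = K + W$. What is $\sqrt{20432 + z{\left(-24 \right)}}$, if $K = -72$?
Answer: $4 \sqrt{1271} \approx 142.6$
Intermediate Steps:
$z{\left(W \right)} = -72 + W$
$\sqrt{20432 + z{\left(-24 \right)}} = \sqrt{20432 - 96} = \sqrt{20336} = 4 \sqrt{1271}$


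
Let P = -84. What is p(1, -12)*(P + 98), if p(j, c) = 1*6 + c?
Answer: -84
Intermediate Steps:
p(j, c) = 6 + c
p(1, -12)*(P + 98) = (6 - 12)*(-84 + 98) = -6*14 = -84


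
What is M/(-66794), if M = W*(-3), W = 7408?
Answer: 11112/33397 ≈ 0.33272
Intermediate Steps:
M = -22224 (M = 7408*(-3) = -22224)
M/(-66794) = -22224/(-66794) = -22224*(-1/66794) = 11112/33397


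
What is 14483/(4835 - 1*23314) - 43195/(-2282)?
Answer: 4694173/258706 ≈ 18.145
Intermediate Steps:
14483/(4835 - 1*23314) - 43195/(-2282) = 14483/(4835 - 23314) - 43195*(-1/2282) = 14483/(-18479) + 265/14 = 14483*(-1/18479) + 265/14 = -14483/18479 + 265/14 = 4694173/258706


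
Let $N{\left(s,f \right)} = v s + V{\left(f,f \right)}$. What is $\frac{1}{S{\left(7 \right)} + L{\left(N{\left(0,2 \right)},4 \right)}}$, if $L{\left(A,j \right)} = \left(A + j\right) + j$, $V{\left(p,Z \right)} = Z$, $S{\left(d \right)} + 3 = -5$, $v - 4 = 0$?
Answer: $\frac{1}{2} \approx 0.5$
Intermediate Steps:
$v = 4$ ($v = 4 + 0 = 4$)
$S{\left(d \right)} = -8$ ($S{\left(d \right)} = -3 - 5 = -8$)
$N{\left(s,f \right)} = f + 4 s$ ($N{\left(s,f \right)} = 4 s + f = f + 4 s$)
$L{\left(A,j \right)} = A + 2 j$
$\frac{1}{S{\left(7 \right)} + L{\left(N{\left(0,2 \right)},4 \right)}} = \frac{1}{-8 + \left(\left(2 + 4 \cdot 0\right) + 2 \cdot 4\right)} = \frac{1}{-8 + \left(\left(2 + 0\right) + 8\right)} = \frac{1}{-8 + \left(2 + 8\right)} = \frac{1}{-8 + 10} = \frac{1}{2}$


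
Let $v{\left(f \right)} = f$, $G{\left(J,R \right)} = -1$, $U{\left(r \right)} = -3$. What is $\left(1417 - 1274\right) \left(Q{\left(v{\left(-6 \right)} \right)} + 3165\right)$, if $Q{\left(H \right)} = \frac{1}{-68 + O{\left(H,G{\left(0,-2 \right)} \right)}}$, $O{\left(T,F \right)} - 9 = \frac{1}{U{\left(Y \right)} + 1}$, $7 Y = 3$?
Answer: $\frac{53858519}{119} \approx 4.5259 \cdot 10^{5}$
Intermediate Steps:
$Y = \frac{3}{7}$ ($Y = \frac{1}{7} \cdot 3 = \frac{3}{7} \approx 0.42857$)
$O{\left(T,F \right)} = \frac{17}{2}$ ($O{\left(T,F \right)} = 9 + \frac{1}{-3 + 1} = 9 + \frac{1}{-2} = 9 - \frac{1}{2} = \frac{17}{2}$)
$Q{\left(H \right)} = - \frac{2}{119}$ ($Q{\left(H \right)} = \frac{1}{-68 + \frac{17}{2}} = \frac{1}{- \frac{119}{2}} = - \frac{2}{119}$)
$\left(1417 - 1274\right) \left(Q{\left(v{\left(-6 \right)} \right)} + 3165\right) = \left(1417 - 1274\right) \left(- \frac{2}{119} + 3165\right) = 143 \cdot \frac{376633}{119} = \frac{53858519}{119}$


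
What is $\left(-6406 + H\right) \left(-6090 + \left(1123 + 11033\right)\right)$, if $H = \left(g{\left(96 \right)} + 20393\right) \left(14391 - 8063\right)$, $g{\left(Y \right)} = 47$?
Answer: $784563786324$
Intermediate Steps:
$H = 129344320$ ($H = \left(47 + 20393\right) \left(14391 - 8063\right) = 20440 \cdot 6328 = 129344320$)
$\left(-6406 + H\right) \left(-6090 + \left(1123 + 11033\right)\right) = \left(-6406 + 129344320\right) \left(-6090 + \left(1123 + 11033\right)\right) = 129337914 \left(-6090 + 12156\right) = 129337914 \cdot 6066 = 784563786324$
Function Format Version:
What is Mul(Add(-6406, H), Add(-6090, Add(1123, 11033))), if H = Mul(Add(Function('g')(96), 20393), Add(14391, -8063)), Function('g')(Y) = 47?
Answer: 784563786324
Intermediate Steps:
H = 129344320 (H = Mul(Add(47, 20393), Add(14391, -8063)) = Mul(20440, 6328) = 129344320)
Mul(Add(-6406, H), Add(-6090, Add(1123, 11033))) = Mul(Add(-6406, 129344320), Add(-6090, Add(1123, 11033))) = Mul(129337914, Add(-6090, 12156)) = Mul(129337914, 6066) = 784563786324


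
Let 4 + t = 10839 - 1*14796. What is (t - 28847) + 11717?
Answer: -21091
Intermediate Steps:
t = -3961 (t = -4 + (10839 - 1*14796) = -4 + (10839 - 14796) = -4 - 3957 = -3961)
(t - 28847) + 11717 = (-3961 - 28847) + 11717 = -32808 + 11717 = -21091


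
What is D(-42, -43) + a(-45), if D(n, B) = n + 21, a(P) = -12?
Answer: -33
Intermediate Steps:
D(n, B) = 21 + n
D(-42, -43) + a(-45) = (21 - 42) - 12 = -21 - 12 = -33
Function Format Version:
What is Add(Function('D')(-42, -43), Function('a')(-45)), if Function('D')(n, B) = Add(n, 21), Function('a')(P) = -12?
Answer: -33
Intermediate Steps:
Function('D')(n, B) = Add(21, n)
Add(Function('D')(-42, -43), Function('a')(-45)) = Add(Add(21, -42), -12) = Add(-21, -12) = -33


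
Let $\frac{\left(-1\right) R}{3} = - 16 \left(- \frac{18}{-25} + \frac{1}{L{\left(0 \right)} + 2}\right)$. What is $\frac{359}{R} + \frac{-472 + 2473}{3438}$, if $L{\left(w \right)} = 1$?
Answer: $\frac{5564219}{724272} \approx 7.6825$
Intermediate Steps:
$R = \frac{1264}{25}$ ($R = - 3 \left(- 16 \left(- \frac{18}{-25} + \frac{1}{1 + 2}\right)\right) = - 3 \left(- 16 \left(\left(-18\right) \left(- \frac{1}{25}\right) + \frac{1}{3}\right)\right) = - 3 \left(- 16 \left(\frac{18}{25} + \frac{1}{3}\right)\right) = - 3 \left(\left(-16\right) \frac{79}{75}\right) = \left(-3\right) \left(- \frac{1264}{75}\right) = \frac{1264}{25} \approx 50.56$)
$\frac{359}{R} + \frac{-472 + 2473}{3438} = \frac{359}{\frac{1264}{25}} + \frac{-472 + 2473}{3438} = 359 \cdot \frac{25}{1264} + 2001 \cdot \frac{1}{3438} = \frac{8975}{1264} + \frac{667}{1146} = \frac{5564219}{724272}$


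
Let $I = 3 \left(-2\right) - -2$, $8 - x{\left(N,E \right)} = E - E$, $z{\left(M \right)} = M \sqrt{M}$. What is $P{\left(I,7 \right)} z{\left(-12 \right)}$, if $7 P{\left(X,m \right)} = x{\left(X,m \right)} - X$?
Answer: $- \frac{288 i \sqrt{3}}{7} \approx - 71.261 i$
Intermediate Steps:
$z{\left(M \right)} = M^{\frac{3}{2}}$
$x{\left(N,E \right)} = 8$ ($x{\left(N,E \right)} = 8 - \left(E - E\right) = 8 - 0 = 8 + 0 = 8$)
$I = -4$ ($I = -6 + 2 = -4$)
$P{\left(X,m \right)} = \frac{8}{7} - \frac{X}{7}$ ($P{\left(X,m \right)} = \frac{8 - X}{7} = \frac{8}{7} - \frac{X}{7}$)
$P{\left(I,7 \right)} z{\left(-12 \right)} = \left(\frac{8}{7} - - \frac{4}{7}\right) \left(-12\right)^{\frac{3}{2}} = \left(\frac{8}{7} + \frac{4}{7}\right) \left(- 24 i \sqrt{3}\right) = \frac{12 \left(- 24 i \sqrt{3}\right)}{7} = - \frac{288 i \sqrt{3}}{7}$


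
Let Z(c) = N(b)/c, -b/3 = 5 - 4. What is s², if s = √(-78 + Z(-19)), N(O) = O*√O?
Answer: -78 + 3*I*√3/19 ≈ -78.0 + 0.27348*I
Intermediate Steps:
b = -3 (b = -3*(5 - 4) = -3*1 = -3)
N(O) = O^(3/2)
Z(c) = -3*I*√3/c (Z(c) = (-3)^(3/2)/c = (-3*I*√3)/c = -3*I*√3/c)
s = √(-78 + 3*I*√3/19) (s = √(-78 - 3*I*√3/(-19)) = √(-78 - 3*I*√3*(-1/19)) = √(-78 + 3*I*√3/19) ≈ 0.0155 + 8.8318*I)
s² = (√(-28158 + 57*I*√3)/19)² = -78 + 3*I*√3/19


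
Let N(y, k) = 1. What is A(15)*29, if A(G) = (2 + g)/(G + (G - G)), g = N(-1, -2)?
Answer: 29/5 ≈ 5.8000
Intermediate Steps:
g = 1
A(G) = 3/G (A(G) = (2 + 1)/(G + (G - G)) = 3/(G + 0) = 3/G)
A(15)*29 = (3/15)*29 = (3*(1/15))*29 = (1/5)*29 = 29/5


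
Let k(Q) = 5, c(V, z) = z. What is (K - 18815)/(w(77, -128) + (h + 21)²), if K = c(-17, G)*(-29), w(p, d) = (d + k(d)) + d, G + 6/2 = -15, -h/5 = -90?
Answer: -18293/221590 ≈ -0.082553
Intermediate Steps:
h = 450 (h = -5*(-90) = 450)
G = -18 (G = -3 - 15 = -18)
w(p, d) = 5 + 2*d (w(p, d) = (d + 5) + d = (5 + d) + d = 5 + 2*d)
K = 522 (K = -18*(-29) = 522)
(K - 18815)/(w(77, -128) + (h + 21)²) = (522 - 18815)/((5 + 2*(-128)) + (450 + 21)²) = -18293/((5 - 256) + 471²) = -18293/(-251 + 221841) = -18293/221590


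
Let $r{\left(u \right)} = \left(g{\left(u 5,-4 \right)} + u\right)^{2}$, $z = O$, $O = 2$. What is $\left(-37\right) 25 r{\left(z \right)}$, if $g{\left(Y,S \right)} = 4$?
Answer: $-33300$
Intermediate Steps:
$z = 2$
$r{\left(u \right)} = \left(4 + u\right)^{2}$
$\left(-37\right) 25 r{\left(z \right)} = \left(-37\right) 25 \left(4 + 2\right)^{2} = - 925 \cdot 6^{2} = \left(-925\right) 36 = -33300$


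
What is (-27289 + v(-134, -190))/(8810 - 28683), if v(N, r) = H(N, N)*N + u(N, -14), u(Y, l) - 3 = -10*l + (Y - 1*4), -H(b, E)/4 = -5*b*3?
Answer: -1050076/19873 ≈ -52.839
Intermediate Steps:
H(b, E) = 60*b (H(b, E) = -4*(-5*b)*3 = -(-60)*b = 60*b)
u(Y, l) = -1 + Y - 10*l (u(Y, l) = 3 + (-10*l + (Y - 1*4)) = 3 + (-10*l + (Y - 4)) = 3 + (-10*l + (-4 + Y)) = 3 + (-4 + Y - 10*l) = -1 + Y - 10*l)
v(N, r) = 139 + N + 60*N² (v(N, r) = (60*N)*N + (-1 + N - 10*(-14)) = 60*N² + (-1 + N + 140) = 60*N² + (139 + N) = 139 + N + 60*N²)
(-27289 + v(-134, -190))/(8810 - 28683) = (-27289 + (139 - 134 + 60*(-134)²))/(8810 - 28683) = (-27289 + (139 - 134 + 60*17956))/(-19873) = (-27289 + (139 - 134 + 1077360))*(-1/19873) = (-27289 + 1077365)*(-1/19873) = 1050076*(-1/19873) = -1050076/19873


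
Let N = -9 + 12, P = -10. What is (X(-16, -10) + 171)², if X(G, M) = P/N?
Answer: 253009/9 ≈ 28112.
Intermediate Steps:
N = 3
X(G, M) = -10/3
(X(-16, -10) + 171)² = (-10/3 + 171)² = (503/3)² = 253009/9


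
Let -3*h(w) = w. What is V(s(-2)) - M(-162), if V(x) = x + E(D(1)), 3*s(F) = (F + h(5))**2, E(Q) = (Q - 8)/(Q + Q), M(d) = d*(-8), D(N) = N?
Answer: -69931/54 ≈ -1295.0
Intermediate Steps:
h(w) = -w/3
M(d) = -8*d
E(Q) = (-8 + Q)/(2*Q) (E(Q) = (-8 + Q)/((2*Q)) = (-8 + Q)*(1/(2*Q)) = (-8 + Q)/(2*Q))
s(F) = (-5/3 + F)**2/3 (s(F) = (F - 1/3*5)**2/3 = (F - 5/3)**2/3 = (-5/3 + F)**2/3)
V(x) = -7/2 + x (V(x) = x + (1/2)*(-8 + 1)/1 = x + (1/2)*1*(-7) = x - 7/2 = -7/2 + x)
V(s(-2)) - M(-162) = (-7/2 + (-5 + 3*(-2))**2/27) - (-8)*(-162) = (-7/2 + (-5 - 6)**2/27) - 1*1296 = (-7/2 + (1/27)*(-11)**2) - 1296 = (-7/2 + (1/27)*121) - 1296 = (-7/2 + 121/27) - 1296 = 53/54 - 1296 = -69931/54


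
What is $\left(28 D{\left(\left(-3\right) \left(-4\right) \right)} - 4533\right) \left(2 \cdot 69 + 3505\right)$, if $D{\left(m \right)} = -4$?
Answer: $-16921735$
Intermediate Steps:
$\left(28 D{\left(\left(-3\right) \left(-4\right) \right)} - 4533\right) \left(2 \cdot 69 + 3505\right) = \left(28 \left(-4\right) - 4533\right) \left(2 \cdot 69 + 3505\right) = \left(-112 - 4533\right) \left(138 + 3505\right) = \left(-4645\right) 3643 = -16921735$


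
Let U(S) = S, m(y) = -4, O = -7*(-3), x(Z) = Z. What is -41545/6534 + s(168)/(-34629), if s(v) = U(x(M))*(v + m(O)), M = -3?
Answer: -478482359/75421962 ≈ -6.3441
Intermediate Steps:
O = 21
s(v) = 12 - 3*v (s(v) = -3*(v - 4) = -3*(-4 + v) = 12 - 3*v)
-41545/6534 + s(168)/(-34629) = -41545/6534 + (12 - 3*168)/(-34629) = -41545*1/6534 + (12 - 504)*(-1/34629) = -41545/6534 - 492*(-1/34629) = -41545/6534 + 164/11543 = -478482359/75421962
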